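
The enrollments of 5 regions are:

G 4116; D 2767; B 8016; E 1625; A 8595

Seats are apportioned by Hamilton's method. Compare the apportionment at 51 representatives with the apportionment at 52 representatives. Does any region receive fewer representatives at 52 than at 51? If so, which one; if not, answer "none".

At 51 seats: G 8, D 6, B 16, E 3, A 18.
At 52 seats: G 8, D 6, B 17, E 3, A 18.
No region's allocation decreased.

none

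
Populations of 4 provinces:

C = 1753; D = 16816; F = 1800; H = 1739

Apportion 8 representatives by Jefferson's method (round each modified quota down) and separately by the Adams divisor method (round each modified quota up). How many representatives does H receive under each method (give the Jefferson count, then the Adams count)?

0 and 1

Jefferson: C 0, D 8, F 0, H 0.
Adams: C 1, D 5, F 1, H 1.
H gets 0 under Jefferson and 1 under Adams.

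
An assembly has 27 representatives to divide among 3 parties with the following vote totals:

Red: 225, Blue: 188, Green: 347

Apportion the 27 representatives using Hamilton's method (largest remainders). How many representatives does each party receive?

Red: 8, Blue: 7, Green: 12

The standard divisor is 760/27 ≈ 28.148.
Standard quotas: Red 7.993, Blue 6.679, Green 12.328.
Lower quotas: Red 7, Blue 6, Green 12 (sum 25, leaving 2 seats).
Remainders in descending order: Red 0.993, Blue 0.679, Green 0.328.
The surplus seats go to Red, Blue.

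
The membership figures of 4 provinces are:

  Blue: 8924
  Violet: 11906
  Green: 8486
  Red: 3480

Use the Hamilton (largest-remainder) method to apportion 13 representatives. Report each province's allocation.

Blue 4, Violet 5, Green 3, Red 1

Standard divisor: 32796 ÷ 13 ≈ 2522.769.
Standard quotas: Blue 3.5374, Violet 4.7194, Green 3.3638, Red 1.3794.
Lower quotas: Blue 3, Violet 4, Green 3, Red 1 (sum 11, leaving 2 seats).
Remainders in descending order: Violet 0.7194, Blue 0.5374, Red 0.3794, Green 0.3638.
Largest remainders: Violet, Blue receive the extra seats.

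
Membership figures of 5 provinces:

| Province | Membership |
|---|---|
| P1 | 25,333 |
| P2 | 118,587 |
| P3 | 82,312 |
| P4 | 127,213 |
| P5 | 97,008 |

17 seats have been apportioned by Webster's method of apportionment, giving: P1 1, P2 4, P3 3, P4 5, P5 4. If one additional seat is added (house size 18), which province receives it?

Priority for the next seat is population ÷ (current seats + 0.5).
Priorities: P1 16888.667, P2 26352.667, P3 23517.714, P4 23129.636, P5 21557.333.
Highest priority: P2.

P2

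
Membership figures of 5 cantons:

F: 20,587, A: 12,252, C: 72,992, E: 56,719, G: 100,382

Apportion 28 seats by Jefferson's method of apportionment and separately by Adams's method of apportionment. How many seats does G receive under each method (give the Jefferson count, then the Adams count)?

11 and 10

Jefferson: F 2, A 1, C 8, E 6, G 11.
Adams: F 2, A 2, C 8, E 6, G 10.
G gets 11 under Jefferson and 10 under Adams.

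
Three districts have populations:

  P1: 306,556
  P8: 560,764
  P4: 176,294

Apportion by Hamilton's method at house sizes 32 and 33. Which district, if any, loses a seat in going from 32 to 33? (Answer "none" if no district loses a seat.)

P4

At 32 seats: P1 9, P8 17, P4 6.
At 33 seats: P1 10, P8 18, P4 5.
P4 drops from 6 to 5.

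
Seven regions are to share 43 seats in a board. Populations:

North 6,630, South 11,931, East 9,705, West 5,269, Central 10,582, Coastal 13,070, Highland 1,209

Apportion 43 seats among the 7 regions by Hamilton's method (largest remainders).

North: 5, South: 9, East: 7, West: 4, Central: 8, Coastal: 9, Highland: 1

The standard divisor is 58396/43 ≈ 1358.047.
Standard quotas: North 4.8820, South 8.7854, East 7.1463, West 3.8798, Central 7.7921, Coastal 9.6241, Highland 0.8902.
Lower quotas: North 4, South 8, East 7, West 3, Central 7, Coastal 9, Highland 0 (sum 38, leaving 5 seats).
Remainders in descending order: Highland 0.8902, North 0.8820, West 0.8798, Central 0.7921, South 0.7854, Coastal 0.6241, East 0.1463.
The surplus seats go to Highland, North, West, Central, South.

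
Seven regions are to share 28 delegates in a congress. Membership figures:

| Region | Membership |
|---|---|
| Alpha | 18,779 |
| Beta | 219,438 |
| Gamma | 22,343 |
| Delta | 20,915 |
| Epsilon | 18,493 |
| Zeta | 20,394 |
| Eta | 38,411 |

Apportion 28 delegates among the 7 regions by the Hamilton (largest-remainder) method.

Alpha 1, Beta 17, Gamma 2, Delta 2, Epsilon 1, Zeta 2, Eta 3

Standard divisor: 358773 ÷ 28 ≈ 12813.321.
Standard quotas: Alpha 1.4656, Beta 17.1258, Gamma 1.7437, Delta 1.6323, Epsilon 1.4433, Zeta 1.5916, Eta 2.9977.
Lower quotas: Alpha 1, Beta 17, Gamma 1, Delta 1, Epsilon 1, Zeta 1, Eta 2 (sum 24, leaving 4 seats).
Remainders in descending order: Eta 0.9977, Gamma 0.7437, Delta 0.6323, Zeta 0.5916, Alpha 0.4656, Epsilon 0.4433, Beta 0.1258.
Largest remainders: Eta, Gamma, Delta, Zeta receive the extra seats.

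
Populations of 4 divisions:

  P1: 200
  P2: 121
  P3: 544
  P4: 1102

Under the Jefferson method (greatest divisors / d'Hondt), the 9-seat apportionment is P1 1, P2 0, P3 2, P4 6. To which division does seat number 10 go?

P3

Priority for the next seat is population ÷ (current seats + 1).
Priorities: P1 100.000, P2 121.000, P3 181.333, P4 157.429.
Highest priority: P3.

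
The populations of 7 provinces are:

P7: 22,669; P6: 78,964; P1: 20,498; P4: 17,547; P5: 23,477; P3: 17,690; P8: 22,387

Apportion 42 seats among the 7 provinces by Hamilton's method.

Standard divisor: 203232 ÷ 42 ≈ 4838.857.
Standard quotas: P7 4.6848, P6 16.3187, P1 4.2361, P4 3.6263, P5 4.8518, P3 3.6558, P8 4.6265.
Lower quotas: P7 4, P6 16, P1 4, P4 3, P5 4, P3 3, P8 4 (sum 38, leaving 4 seats).
Remainders in descending order: P5 0.8518, P7 0.6848, P3 0.6558, P8 0.6265, P4 0.6263, P6 0.3187, P1 0.2361.
Largest remainders: P5, P7, P3, P8 receive the extra seats.

P7 5, P6 16, P1 4, P4 3, P5 5, P3 4, P8 5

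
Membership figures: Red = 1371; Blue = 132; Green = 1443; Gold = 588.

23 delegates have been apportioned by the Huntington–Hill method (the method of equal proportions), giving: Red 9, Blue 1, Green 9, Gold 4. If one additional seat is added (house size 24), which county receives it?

Green

Priority for the next seat is population ÷ (√(s·(s+1))).
Priorities: Red 144.516, Blue 93.338, Green 152.106, Gold 131.481.
Highest priority: Green.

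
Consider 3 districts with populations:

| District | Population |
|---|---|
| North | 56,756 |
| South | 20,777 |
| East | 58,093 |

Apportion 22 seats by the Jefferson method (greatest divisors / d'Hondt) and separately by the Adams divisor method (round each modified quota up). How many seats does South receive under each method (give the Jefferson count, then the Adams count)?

Jefferson: North 9, South 3, East 10.
Adams: North 9, South 4, East 9.
South gets 3 under Jefferson and 4 under Adams.

3 and 4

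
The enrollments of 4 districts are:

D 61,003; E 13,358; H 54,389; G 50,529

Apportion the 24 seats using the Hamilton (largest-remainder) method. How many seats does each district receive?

Total 179279; standard divisor 179279/24 ≈ 7469.958.
Standard quotas: D 8.1664, E 1.7882, H 7.2810, G 6.7643.
Lower quotas: D 8, E 1, H 7, G 6 (sum 22, leaving 2 seats).
Remainders in descending order: E 0.7882, G 0.7643, H 0.2810, D 0.1664.
Largest remainders: E, G receive the extra seats.

D: 8, E: 2, H: 7, G: 7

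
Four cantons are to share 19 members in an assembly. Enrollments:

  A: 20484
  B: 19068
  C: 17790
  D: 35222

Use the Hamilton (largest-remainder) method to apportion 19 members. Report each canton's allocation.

A=4; B=4; C=4; D=7

Standard divisor: 92564 ÷ 19 ≈ 4871.789.
Standard quotas: A 4.2046, B 3.9140, C 3.6516, D 7.2298.
Lower quotas: A 4, B 3, C 3, D 7 (sum 17, leaving 2 seats).
Remainders in descending order: B 0.9140, C 0.6516, D 0.2298, A 0.2046.
The surplus seats go to B, C.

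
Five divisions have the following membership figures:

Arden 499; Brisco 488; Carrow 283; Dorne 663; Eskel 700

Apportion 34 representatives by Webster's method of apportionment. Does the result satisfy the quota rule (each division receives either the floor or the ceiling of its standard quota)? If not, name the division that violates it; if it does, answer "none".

Standard quotas: Arden 6.444, Brisco 6.302, Carrow 3.654, Dorne 8.561, Eskel 9.039.
Webster allocation: Arden 6, Brisco 6, Carrow 4, Dorne 9, Eskel 9.
Every allocation lies between the lower and upper quota.

none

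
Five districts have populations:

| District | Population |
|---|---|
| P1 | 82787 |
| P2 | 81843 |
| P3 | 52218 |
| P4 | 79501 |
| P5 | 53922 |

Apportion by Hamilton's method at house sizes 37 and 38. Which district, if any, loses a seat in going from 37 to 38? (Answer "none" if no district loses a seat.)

none

At 37 seats: P1 9, P2 9, P3 5, P4 8, P5 6.
At 38 seats: P1 9, P2 9, P3 6, P4 8, P5 6.
No district's allocation decreased.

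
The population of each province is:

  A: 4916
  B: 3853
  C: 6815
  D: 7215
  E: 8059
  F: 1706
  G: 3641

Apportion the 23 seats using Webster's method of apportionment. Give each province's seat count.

A=3; B=3; C=4; D=5; E=5; F=1; G=2

Standard divisor 36205/23 ≈ 1574.13; standard quotas: A 3.123, B 2.448, C 4.329, D 4.583, E 5.120, F 1.084, G 2.313.
Rounding to the nearest integer gives 3, 2, 4, 5, 5, 1, 2 = 22 seats, so the divisor must be adjusted.
With modified divisor 1528: modified quotas A 3.217, B 2.522, C 4.460, D 4.722, E 5.274, F 1.116, G 2.383.
Rounding to the nearest integer: A 3, B 3, C 4, D 5, E 5, F 1, G 2 (total 23).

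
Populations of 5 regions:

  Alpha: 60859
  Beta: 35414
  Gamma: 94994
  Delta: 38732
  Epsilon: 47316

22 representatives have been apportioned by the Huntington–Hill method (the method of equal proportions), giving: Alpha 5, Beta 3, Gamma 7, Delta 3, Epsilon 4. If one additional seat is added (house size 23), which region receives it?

Priority for the next seat is population ÷ (√(s·(s+1))).
Priorities: Alpha 11111.282, Beta 10223.141, Gamma 12694.107, Delta 11180.965, Epsilon 10580.179.
Highest priority: Gamma.

Gamma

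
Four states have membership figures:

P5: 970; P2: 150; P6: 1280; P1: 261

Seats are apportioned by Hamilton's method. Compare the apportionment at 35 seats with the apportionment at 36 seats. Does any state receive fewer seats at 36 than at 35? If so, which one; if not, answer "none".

none

At 35 seats: P5 13, P2 2, P6 17, P1 3.
At 36 seats: P5 13, P2 2, P6 17, P1 4.
No state's allocation decreased.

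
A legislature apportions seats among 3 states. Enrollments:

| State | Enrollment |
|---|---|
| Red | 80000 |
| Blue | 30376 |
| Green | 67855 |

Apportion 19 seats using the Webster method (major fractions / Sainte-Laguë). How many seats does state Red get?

Standard divisor 178231/19 ≈ 9380.579; standard quotas: Red 8.528, Blue 3.238, Green 7.234.
Rounding to the nearest integer gives Red 9, Blue 3, Green 7 — total 19, matching the house size, so no adjustment is needed.
Red receives 9.

9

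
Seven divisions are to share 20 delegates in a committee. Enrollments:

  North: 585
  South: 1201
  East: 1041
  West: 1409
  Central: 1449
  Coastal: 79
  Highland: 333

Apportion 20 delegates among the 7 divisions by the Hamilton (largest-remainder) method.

Total 6097; standard divisor 6097/20 ≈ 304.85.
Standard quotas: North 1.919, South 3.940, East 3.415, West 4.622, Central 4.753, Coastal 0.259, Highland 1.092.
Lower quotas: North 1, South 3, East 3, West 4, Central 4, Coastal 0, Highland 1 (sum 16, leaving 4 seats).
Remainders in descending order: South 0.940, North 0.919, Central 0.753, West 0.622, East 0.415, Coastal 0.259, Highland 0.092.
Largest remainders: South, North, Central, West receive the extra seats.

North: 2; South: 4; East: 3; West: 5; Central: 5; Coastal: 0; Highland: 1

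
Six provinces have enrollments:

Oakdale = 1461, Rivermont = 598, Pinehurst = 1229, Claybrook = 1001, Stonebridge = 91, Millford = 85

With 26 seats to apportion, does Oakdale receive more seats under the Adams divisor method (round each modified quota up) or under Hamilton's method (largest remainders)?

Hamilton

Adams: Oakdale 8, Rivermont 3, Pinehurst 7, Claybrook 6, Stonebridge 1, Millford 1.
Hamilton: Oakdale 9, Rivermont 3, Pinehurst 7, Claybrook 6, Stonebridge 1, Millford 0.
Oakdale gets 8 under Adams and 9 under Hamilton.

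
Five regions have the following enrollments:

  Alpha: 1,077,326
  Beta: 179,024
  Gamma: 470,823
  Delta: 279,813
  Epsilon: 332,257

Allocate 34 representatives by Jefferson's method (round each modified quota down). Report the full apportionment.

Alpha 16, Beta 2, Gamma 7, Delta 4, Epsilon 5

Standard divisor 2339243/34 ≈ 68801.265; standard quotas: Alpha 15.659, Beta 2.602, Gamma 6.843, Delta 4.067, Epsilon 4.829.
Rounding down gives 15, 2, 6, 4, 4 = 31 seats, so the divisor must be adjusted.
With modified divisor 64900: modified quotas Alpha 16.600, Beta 2.758, Gamma 7.255, Delta 4.311, Epsilon 5.120.
Rounding down: Alpha 16, Beta 2, Gamma 7, Delta 4, Epsilon 5 (total 34).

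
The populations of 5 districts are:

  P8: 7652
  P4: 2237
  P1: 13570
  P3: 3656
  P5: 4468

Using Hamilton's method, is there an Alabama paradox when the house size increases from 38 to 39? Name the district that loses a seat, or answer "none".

At 38 seats: P8 9, P4 3, P1 16, P3 5, P5 5.
At 39 seats: P8 9, P4 3, P1 17, P3 4, P5 6.
P3 drops from 5 to 4.

P3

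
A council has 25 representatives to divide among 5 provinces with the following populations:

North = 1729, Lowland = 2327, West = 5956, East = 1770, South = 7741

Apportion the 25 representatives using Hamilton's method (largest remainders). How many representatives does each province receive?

The standard divisor is 19523/25 ≈ 780.92.
Standard quotas: North 2.2141, Lowland 2.9798, West 7.6269, East 2.2666, South 9.9127.
Lower quotas: North 2, Lowland 2, West 7, East 2, South 9 (sum 22, leaving 3 seats).
Remainders in descending order: Lowland 0.9798, South 0.9127, West 0.6269, East 0.2666, North 0.2141.
The surplus seats go to Lowland, South, West.

North: 2, Lowland: 3, West: 8, East: 2, South: 10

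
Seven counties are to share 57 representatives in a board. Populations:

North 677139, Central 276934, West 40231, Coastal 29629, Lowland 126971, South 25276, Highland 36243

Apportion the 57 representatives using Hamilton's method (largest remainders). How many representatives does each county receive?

North 32, Central 13, West 2, Coastal 1, Lowland 6, South 1, Highland 2

Standard divisor: 1212423 ÷ 57 ≈ 21270.579.
Standard quotas: North 31.8345, Central 13.0196, West 1.8914, Coastal 1.3930, Lowland 5.9693, South 1.1883, Highland 1.7039.
Lower quotas: North 31, Central 13, West 1, Coastal 1, Lowland 5, South 1, Highland 1 (sum 53, leaving 4 seats).
Remainders in descending order: Lowland 0.9693, West 0.8914, North 0.8345, Highland 0.7039, Coastal 0.3930, South 0.1883, Central 0.0196.
The surplus seats go to Lowland, West, North, Highland.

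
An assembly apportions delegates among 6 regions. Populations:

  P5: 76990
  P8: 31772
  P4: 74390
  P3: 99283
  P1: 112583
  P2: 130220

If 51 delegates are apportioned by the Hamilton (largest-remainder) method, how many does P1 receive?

11

The standard divisor is 525238/51 ≈ 10298.784.
Standard quotas: P5 7.4756, P8 3.0850, P4 7.2232, P3 9.6403, P1 10.9317, P2 12.6442.
Lower quotas: P5 7, P8 3, P4 7, P3 9, P1 10, P2 12 (sum 48, leaving 3 seats).
Remainders in descending order: P1 0.9317, P2 0.6442, P3 0.6403, P5 0.4756, P4 0.2232, P8 0.0850.
Largest remainders: P1, P2, P3 receive the extra seats.
P1 receives 11.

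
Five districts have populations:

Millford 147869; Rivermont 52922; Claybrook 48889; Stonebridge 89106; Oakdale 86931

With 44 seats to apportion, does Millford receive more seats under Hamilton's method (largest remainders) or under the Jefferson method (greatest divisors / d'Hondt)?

Hamilton: Millford 15, Rivermont 6, Claybrook 5, Stonebridge 9, Oakdale 9.
Jefferson: Millford 16, Rivermont 5, Claybrook 5, Stonebridge 9, Oakdale 9.
Millford gets 15 under Hamilton and 16 under Jefferson.

Jefferson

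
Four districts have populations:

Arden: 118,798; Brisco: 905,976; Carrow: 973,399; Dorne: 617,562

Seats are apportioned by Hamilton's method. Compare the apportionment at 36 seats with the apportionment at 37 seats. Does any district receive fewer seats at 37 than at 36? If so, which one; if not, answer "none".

At 36 seats: Arden 2, Brisco 12, Carrow 13, Dorne 9.
At 37 seats: Arden 1, Brisco 13, Carrow 14, Dorne 9.
Arden drops from 2 to 1.

Arden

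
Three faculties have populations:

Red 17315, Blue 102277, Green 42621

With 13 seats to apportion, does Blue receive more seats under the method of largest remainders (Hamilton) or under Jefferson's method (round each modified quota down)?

Jefferson

Hamilton: Red 1, Blue 8, Green 4.
Jefferson: Red 1, Blue 9, Green 3.
Blue gets 8 under Hamilton and 9 under Jefferson.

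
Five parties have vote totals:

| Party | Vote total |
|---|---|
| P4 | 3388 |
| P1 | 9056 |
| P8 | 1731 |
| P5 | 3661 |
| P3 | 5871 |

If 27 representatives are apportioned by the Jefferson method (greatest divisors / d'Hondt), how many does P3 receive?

Standard divisor 23707/27 ≈ 878.037; standard quotas: P4 3.859, P1 10.314, P8 1.971, P5 4.170, P3 6.687.
Rounding down gives 3, 10, 1, 4, 6 = 24 seats, so the divisor must be adjusted.
With modified divisor 830: modified quotas P4 4.082, P1 10.911, P8 2.086, P5 4.411, P3 7.073.
Rounding down: P4 4, P1 10, P8 2, P5 4, P3 7 (total 27).
P3 receives 7.

7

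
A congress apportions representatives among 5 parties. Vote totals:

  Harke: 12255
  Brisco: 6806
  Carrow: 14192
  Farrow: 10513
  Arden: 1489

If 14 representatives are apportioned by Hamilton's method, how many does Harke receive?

4

The standard divisor is 45255/14 ≈ 3232.5.
Standard quotas: Harke 3.7912, Brisco 2.1055, Carrow 4.3904, Farrow 3.2523, Arden 0.4606.
Lower quotas: Harke 3, Brisco 2, Carrow 4, Farrow 3, Arden 0 (sum 12, leaving 2 seats).
Remainders in descending order: Harke 0.7912, Arden 0.4606, Carrow 0.3904, Farrow 0.2523, Brisco 0.1055.
The surplus seats go to Harke, Arden.
Harke receives 4.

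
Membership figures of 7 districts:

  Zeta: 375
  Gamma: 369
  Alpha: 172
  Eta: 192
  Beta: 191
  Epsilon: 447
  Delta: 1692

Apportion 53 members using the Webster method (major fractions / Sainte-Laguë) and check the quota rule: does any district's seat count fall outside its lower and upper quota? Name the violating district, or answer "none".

Standard quotas: Zeta 5.781, Gamma 5.688, Alpha 2.652, Eta 2.960, Beta 2.944, Epsilon 6.891, Delta 26.084.
Webster allocation: Zeta 6, Gamma 6, Alpha 3, Eta 3, Beta 3, Epsilon 7, Delta 25.
Delta has quota 26.084 (lower 26, upper 27) but receives 25 — outside the quota interval.

Delta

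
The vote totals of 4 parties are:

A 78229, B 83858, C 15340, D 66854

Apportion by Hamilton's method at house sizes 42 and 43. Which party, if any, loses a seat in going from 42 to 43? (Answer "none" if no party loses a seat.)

At 42 seats: A 13, B 14, C 3, D 12.
At 43 seats: A 14, B 15, C 2, D 12.
C drops from 3 to 2.

C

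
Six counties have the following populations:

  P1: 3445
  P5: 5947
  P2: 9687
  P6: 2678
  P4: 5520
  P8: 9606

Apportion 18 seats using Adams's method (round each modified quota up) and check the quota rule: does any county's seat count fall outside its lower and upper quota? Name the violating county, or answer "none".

Standard quotas: P1 1.681, P5 2.902, P2 4.728, P6 1.307, P4 2.694, P8 4.688.
Adams allocation: P1 2, P5 3, P2 4, P6 2, P4 3, P8 4.
Every allocation lies between the lower and upper quota.

none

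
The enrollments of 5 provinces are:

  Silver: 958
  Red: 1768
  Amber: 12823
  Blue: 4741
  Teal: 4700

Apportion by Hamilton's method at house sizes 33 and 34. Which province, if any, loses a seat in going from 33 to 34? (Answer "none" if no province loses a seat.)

Red

At 33 seats: Silver 1, Red 3, Amber 17, Blue 6, Teal 6.
At 34 seats: Silver 1, Red 2, Amber 18, Blue 7, Teal 6.
Red drops from 3 to 2.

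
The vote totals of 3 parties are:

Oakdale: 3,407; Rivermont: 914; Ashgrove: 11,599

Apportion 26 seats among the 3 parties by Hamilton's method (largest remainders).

The standard divisor is 15920/26 ≈ 612.308.
Standard quotas: Oakdale 5.5642, Rivermont 1.4927, Ashgrove 18.9431.
Lower quotas: Oakdale 5, Rivermont 1, Ashgrove 18 (sum 24, leaving 2 seats).
Remainders in descending order: Ashgrove 0.9431, Oakdale 0.5642, Rivermont 0.4927.
Largest remainders: Ashgrove, Oakdale receive the extra seats.

Oakdale: 6; Rivermont: 1; Ashgrove: 19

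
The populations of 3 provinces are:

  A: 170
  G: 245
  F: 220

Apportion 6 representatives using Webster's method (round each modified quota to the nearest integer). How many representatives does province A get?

2

Standard divisor 635/6 ≈ 105.833; standard quotas: A 1.606, G 2.315, F 2.079.
Rounding to the nearest integer gives A 2, G 2, F 2 — total 6, matching the house size, so no adjustment is needed.
A receives 2.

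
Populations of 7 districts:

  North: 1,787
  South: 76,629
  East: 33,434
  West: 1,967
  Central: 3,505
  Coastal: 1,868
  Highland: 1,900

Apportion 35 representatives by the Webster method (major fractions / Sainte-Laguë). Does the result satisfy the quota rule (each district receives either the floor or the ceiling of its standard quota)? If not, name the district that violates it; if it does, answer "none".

South

Standard quotas: North 0.517, South 22.149, East 9.664, West 0.569, Central 1.013, Coastal 0.540, Highland 0.549.
Webster allocation: North 1, South 21, East 9, West 1, Central 1, Coastal 1, Highland 1.
South has quota 22.149 (lower 22, upper 23) but receives 21 — outside the quota interval.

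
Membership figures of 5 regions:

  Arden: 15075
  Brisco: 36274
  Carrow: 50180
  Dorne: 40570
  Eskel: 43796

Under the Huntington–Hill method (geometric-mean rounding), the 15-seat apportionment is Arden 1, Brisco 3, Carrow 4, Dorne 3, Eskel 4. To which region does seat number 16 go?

Priority for the next seat is population ÷ (√(s·(s+1))).
Priorities: Arden 10659.635, Brisco 10471.402, Carrow 11220.589, Dorne 11711.550, Eskel 9793.083.
Highest priority: Dorne.

Dorne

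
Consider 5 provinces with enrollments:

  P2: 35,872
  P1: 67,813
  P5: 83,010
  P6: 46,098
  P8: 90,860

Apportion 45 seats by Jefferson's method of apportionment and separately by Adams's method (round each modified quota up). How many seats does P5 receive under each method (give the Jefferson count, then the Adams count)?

Jefferson: P2 5, P1 9, P5 12, P6 6, P8 13.
Adams: P2 5, P1 9, P5 11, P6 7, P8 13.
P5 gets 12 under Jefferson and 11 under Adams.

12 and 11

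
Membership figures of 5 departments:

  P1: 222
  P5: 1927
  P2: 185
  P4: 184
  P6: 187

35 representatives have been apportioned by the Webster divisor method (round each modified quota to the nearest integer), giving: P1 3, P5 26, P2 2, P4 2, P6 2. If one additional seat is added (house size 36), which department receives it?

Priority for the next seat is population ÷ (current seats + 0.5).
Priorities: P1 63.429, P5 72.717, P2 74.000, P4 73.600, P6 74.800.
Highest priority: P6.

P6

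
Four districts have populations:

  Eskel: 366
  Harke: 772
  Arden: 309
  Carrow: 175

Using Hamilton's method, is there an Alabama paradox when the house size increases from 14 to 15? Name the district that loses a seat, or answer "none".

none

At 14 seats: Eskel 3, Harke 7, Arden 3, Carrow 1.
At 15 seats: Eskel 3, Harke 7, Arden 3, Carrow 2.
No district's allocation decreased.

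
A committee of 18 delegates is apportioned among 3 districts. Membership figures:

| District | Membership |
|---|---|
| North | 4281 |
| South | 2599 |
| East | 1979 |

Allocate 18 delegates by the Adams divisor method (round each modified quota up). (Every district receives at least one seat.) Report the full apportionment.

North 9, South 5, East 4

Standard divisor 8859/18 ≈ 492.167; standard quotas: North 8.698, South 5.281, East 4.021.
Rounding up gives 9, 6, 5 = 20 seats, so the divisor must be adjusted.
With modified divisor 530: modified quotas North 8.077, South 4.904, East 3.734.
Rounding up: North 9, South 5, East 4 (total 18).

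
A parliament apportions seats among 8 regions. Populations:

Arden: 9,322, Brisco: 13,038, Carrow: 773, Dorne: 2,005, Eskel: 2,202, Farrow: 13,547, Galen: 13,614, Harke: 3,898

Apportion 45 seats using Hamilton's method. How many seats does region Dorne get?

Standard divisor: 58399 ÷ 45 ≈ 1297.756.
Standard quotas: Arden 7.1832, Brisco 10.0466, Carrow 0.5956, Dorne 1.5450, Eskel 1.6968, Farrow 10.4388, Galen 10.4904, Harke 3.0036.
Lower quotas: Arden 7, Brisco 10, Carrow 0, Dorne 1, Eskel 1, Farrow 10, Galen 10, Harke 3 (sum 42, leaving 3 seats).
Remainders in descending order: Eskel 0.6968, Carrow 0.5956, Dorne 0.5450, Galen 0.4904, Farrow 0.4388, Arden 0.1832, Brisco 0.0466, Harke 0.0036.
Largest remainders: Eskel, Carrow, Dorne receive the extra seats.
Dorne receives 2.

2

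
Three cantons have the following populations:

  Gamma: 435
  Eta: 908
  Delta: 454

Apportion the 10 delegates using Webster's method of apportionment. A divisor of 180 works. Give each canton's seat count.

Gamma=2, Eta=5, Delta=3

With modified divisor 180: modified quotas Gamma 2.417, Eta 5.044, Delta 2.522.
Rounding to the nearest integer: Gamma 2, Eta 5, Delta 3 (total 10).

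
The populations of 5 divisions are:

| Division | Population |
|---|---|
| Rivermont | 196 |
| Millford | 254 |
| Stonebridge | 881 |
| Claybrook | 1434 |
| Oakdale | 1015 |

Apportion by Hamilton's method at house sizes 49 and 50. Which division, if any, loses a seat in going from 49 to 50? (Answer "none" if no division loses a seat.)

none

At 49 seats: Rivermont 3, Millford 3, Stonebridge 11, Claybrook 19, Oakdale 13.
At 50 seats: Rivermont 3, Millford 3, Stonebridge 12, Claybrook 19, Oakdale 13.
No division's allocation decreased.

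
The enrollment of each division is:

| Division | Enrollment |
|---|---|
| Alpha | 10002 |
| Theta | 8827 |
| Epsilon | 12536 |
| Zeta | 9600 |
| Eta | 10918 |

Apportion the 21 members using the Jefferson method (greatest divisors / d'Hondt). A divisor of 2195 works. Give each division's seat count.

Alpha: 4; Theta: 4; Epsilon: 5; Zeta: 4; Eta: 4

With modified divisor 2195: modified quotas Alpha 4.557, Theta 4.021, Epsilon 5.711, Zeta 4.374, Eta 4.974.
Rounding down: Alpha 4, Theta 4, Epsilon 5, Zeta 4, Eta 4 (total 21).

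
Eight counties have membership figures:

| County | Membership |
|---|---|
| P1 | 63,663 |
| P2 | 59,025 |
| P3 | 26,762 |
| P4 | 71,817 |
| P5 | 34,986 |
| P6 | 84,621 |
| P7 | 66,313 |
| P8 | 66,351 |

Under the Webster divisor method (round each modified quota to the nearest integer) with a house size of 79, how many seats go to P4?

Standard divisor 473538/79 ≈ 5994.152; standard quotas: P1 10.621, P2 9.847, P3 4.465, P4 11.981, P5 5.837, P6 14.117, P7 11.063, P8 11.069.
Rounding to the nearest integer gives P1 11, P2 10, P3 4, P4 12, P5 6, P6 14, P7 11, P8 11 — total 79, matching the house size, so no adjustment is needed.
P4 receives 12.

12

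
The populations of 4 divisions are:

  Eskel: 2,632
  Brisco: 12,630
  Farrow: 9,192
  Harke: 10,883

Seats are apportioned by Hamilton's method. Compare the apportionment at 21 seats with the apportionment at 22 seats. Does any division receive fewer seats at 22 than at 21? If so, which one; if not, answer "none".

Eskel

At 21 seats: Eskel 2, Brisco 8, Farrow 5, Harke 6.
At 22 seats: Eskel 1, Brisco 8, Farrow 6, Harke 7.
Eskel drops from 2 to 1.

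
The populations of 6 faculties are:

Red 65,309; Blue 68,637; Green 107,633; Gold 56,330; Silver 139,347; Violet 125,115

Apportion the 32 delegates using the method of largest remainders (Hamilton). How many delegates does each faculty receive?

Red: 4, Blue: 4, Green: 6, Gold: 3, Silver: 8, Violet: 7

Standard divisor: 562371 ÷ 32 ≈ 17574.094.
Standard quotas: Red 3.7162, Blue 3.9056, Green 6.1245, Gold 3.2053, Silver 7.9291, Violet 7.1193.
Lower quotas: Red 3, Blue 3, Green 6, Gold 3, Silver 7, Violet 7 (sum 29, leaving 3 seats).
Remainders in descending order: Silver 0.9291, Blue 0.9056, Red 0.7162, Gold 0.2053, Green 0.1245, Violet 0.1193.
Largest remainders: Silver, Blue, Red receive the extra seats.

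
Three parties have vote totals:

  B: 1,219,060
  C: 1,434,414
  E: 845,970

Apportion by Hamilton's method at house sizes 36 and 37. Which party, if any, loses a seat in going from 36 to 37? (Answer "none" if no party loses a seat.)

none

At 36 seats: B 12, C 15, E 9.
At 37 seats: B 13, C 15, E 9.
No party's allocation decreased.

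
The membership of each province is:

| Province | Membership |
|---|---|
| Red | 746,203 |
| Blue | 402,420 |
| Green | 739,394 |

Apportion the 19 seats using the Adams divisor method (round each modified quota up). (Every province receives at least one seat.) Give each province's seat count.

Red=8; Blue=4; Green=7

Standard divisor 1888017/19 ≈ 99369.316; standard quotas: Red 7.509, Blue 4.050, Green 7.441.
Rounding up gives 8, 5, 8 = 21 seats, so the divisor must be adjusted.
With modified divisor 106100: modified quotas Red 7.033, Blue 3.793, Green 6.969.
Rounding up: Red 8, Blue 4, Green 7 (total 19).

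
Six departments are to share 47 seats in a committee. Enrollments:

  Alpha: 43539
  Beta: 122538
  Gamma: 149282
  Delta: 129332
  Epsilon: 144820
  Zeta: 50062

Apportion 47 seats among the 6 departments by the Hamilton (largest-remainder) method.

Standard divisor: 639573 ÷ 47 ≈ 13607.936.
Standard quotas: Alpha 3.1995, Beta 9.0049, Gamma 10.9702, Delta 9.5042, Epsilon 10.6423, Zeta 3.6789.
Lower quotas: Alpha 3, Beta 9, Gamma 10, Delta 9, Epsilon 10, Zeta 3 (sum 44, leaving 3 seats).
Remainders in descending order: Gamma 0.9702, Zeta 0.6789, Epsilon 0.6423, Delta 0.5042, Alpha 0.1995, Beta 0.0049.
The surplus seats go to Gamma, Zeta, Epsilon.

Alpha 3, Beta 9, Gamma 11, Delta 9, Epsilon 11, Zeta 4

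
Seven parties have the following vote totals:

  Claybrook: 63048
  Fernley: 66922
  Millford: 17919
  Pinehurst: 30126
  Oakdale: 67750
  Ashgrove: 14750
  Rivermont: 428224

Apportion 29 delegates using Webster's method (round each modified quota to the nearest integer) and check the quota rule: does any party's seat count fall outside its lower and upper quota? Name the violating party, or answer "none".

Standard quotas: Claybrook 2.655, Fernley 2.818, Millford 0.754, Pinehurst 1.268, Oakdale 2.853, Ashgrove 0.621, Rivermont 18.031.
Webster allocation: Claybrook 3, Fernley 3, Millford 1, Pinehurst 1, Oakdale 3, Ashgrove 1, Rivermont 17.
Rivermont has quota 18.031 (lower 18, upper 19) but receives 17 — outside the quota interval.

Rivermont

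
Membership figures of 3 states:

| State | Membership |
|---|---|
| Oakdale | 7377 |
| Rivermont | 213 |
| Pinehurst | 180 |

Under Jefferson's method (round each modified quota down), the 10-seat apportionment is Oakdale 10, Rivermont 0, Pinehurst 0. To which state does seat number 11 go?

Priority for the next seat is population ÷ (current seats + 1).
Priorities: Oakdale 670.636, Rivermont 213.000, Pinehurst 180.000.
Highest priority: Oakdale.

Oakdale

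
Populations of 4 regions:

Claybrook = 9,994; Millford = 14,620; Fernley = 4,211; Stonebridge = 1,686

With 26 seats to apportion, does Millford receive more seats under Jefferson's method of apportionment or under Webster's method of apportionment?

Jefferson

Jefferson: Claybrook 9, Millford 13, Fernley 3, Stonebridge 1.
Webster: Claybrook 9, Millford 12, Fernley 4, Stonebridge 1.
Millford gets 13 under Jefferson and 12 under Webster.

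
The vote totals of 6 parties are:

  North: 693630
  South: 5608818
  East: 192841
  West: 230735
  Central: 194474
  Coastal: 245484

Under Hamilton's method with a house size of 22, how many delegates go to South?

Standard divisor: 7165982 ÷ 22 ≈ 325726.455.
Standard quotas: North 2.1295, South 17.2194, East 0.5920, West 0.7084, Central 0.5970, Coastal 0.7537.
Lower quotas: North 2, South 17, East 0, West 0, Central 0, Coastal 0 (sum 19, leaving 3 seats).
Remainders in descending order: Coastal 0.7537, West 0.7084, Central 0.5970, East 0.5920, South 0.2194, North 0.1295.
The surplus seats go to Coastal, West, Central.
South receives 17.

17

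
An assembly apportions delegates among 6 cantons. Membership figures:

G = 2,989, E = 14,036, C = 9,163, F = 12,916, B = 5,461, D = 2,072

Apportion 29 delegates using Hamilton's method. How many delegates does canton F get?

8

Standard divisor: 46637 ÷ 29 ≈ 1608.172.
Standard quotas: G 1.8586, E 8.7279, C 5.6978, F 8.0315, B 3.3958, D 1.2884.
Lower quotas: G 1, E 8, C 5, F 8, B 3, D 1 (sum 26, leaving 3 seats).
Remainders in descending order: G 0.8586, E 0.7279, C 0.6978, B 0.3958, D 0.2884, F 0.0315.
The surplus seats go to G, E, C.
F receives 8.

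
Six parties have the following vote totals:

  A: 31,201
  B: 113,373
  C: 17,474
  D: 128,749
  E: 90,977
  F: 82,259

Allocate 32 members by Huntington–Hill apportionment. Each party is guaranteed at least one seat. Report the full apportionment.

A=2, B=8, C=1, D=9, E=6, F=6

With divisor 14528: modified quotas A 2.148, B 7.804, C 1.203, D 8.862, E 6.262, F 5.662.
Geometric-mean thresholds: A √(2·3)=2.449, B √(7·8)=7.483, C √(1·2)=1.414, D √(8·9)=8.485, E √(6·7)=6.481, F √(5·6)=5.477.
Each quota rounded against its threshold gives A 2, B 8, C 1, D 9, E 6, F 6 (total 32).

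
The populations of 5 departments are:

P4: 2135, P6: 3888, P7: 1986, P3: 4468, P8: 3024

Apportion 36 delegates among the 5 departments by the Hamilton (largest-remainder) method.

Total 15501; standard divisor 15501/36 ≈ 430.583.
Standard quotas: P4 4.958, P6 9.030, P7 4.612, P3 10.377, P8 7.023.
Lower quotas: P4 4, P6 9, P7 4, P3 10, P8 7 (sum 34, leaving 2 seats).
Remainders in descending order: P4 0.958, P7 0.612, P3 0.377, P6 0.030, P8 0.023.
Largest remainders: P4, P7 receive the extra seats.

P4 5, P6 9, P7 5, P3 10, P8 7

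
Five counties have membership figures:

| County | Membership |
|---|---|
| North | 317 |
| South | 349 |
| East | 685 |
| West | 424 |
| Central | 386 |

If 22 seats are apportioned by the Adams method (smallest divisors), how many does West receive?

4

Standard divisor 2161/22 ≈ 98.227; standard quotas: North 3.227, South 3.553, East 6.974, West 4.317, Central 3.930.
Rounding up gives 4, 4, 7, 5, 4 = 24 seats, so the divisor must be adjusted.
With modified divisor 110: modified quotas North 2.882, South 3.173, East 6.227, West 3.855, Central 3.509.
Rounding up: North 3, South 4, East 7, West 4, Central 4 (total 22).
West receives 4.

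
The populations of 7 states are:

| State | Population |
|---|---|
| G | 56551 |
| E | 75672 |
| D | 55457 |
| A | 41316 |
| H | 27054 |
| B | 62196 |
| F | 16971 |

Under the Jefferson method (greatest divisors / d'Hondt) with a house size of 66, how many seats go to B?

13

Standard divisor 335217/66 ≈ 5079.045; standard quotas: G 11.134, E 14.899, D 10.919, A 8.135, H 5.327, B 12.246, F 3.341.
Rounding down gives 11, 14, 10, 8, 5, 12, 3 = 63 seats, so the divisor must be adjusted.
With modified divisor 4760: modified quotas G 11.880, E 15.897, D 11.651, A 8.680, H 5.684, B 13.066, F 3.565.
Rounding down: G 11, E 15, D 11, A 8, H 5, B 13, F 3 (total 66).
B receives 13.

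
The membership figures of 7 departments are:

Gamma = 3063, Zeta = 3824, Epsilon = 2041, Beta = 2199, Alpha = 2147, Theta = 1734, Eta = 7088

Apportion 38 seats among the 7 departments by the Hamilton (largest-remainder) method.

Gamma 5, Zeta 7, Epsilon 3, Beta 4, Alpha 4, Theta 3, Eta 12

Total 22096; standard divisor 22096/38 ≈ 581.474.
Standard quotas: Gamma 5.2677, Zeta 6.5764, Epsilon 3.5100, Beta 3.7818, Alpha 3.6923, Theta 2.9821, Eta 12.1897.
Lower quotas: Gamma 5, Zeta 6, Epsilon 3, Beta 3, Alpha 3, Theta 2, Eta 12 (sum 34, leaving 4 seats).
Remainders in descending order: Theta 0.9821, Beta 0.7818, Alpha 0.6923, Zeta 0.5764, Epsilon 0.5100, Gamma 0.2677, Eta 0.1897.
The surplus seats go to Theta, Beta, Alpha, Zeta.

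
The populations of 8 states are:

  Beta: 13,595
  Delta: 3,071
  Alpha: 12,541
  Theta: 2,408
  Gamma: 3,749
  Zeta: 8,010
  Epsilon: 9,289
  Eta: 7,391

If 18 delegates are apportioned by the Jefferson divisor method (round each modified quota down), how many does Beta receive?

Standard divisor 60054/18 ≈ 3336.333; standard quotas: Beta 4.075, Delta 0.920, Alpha 3.759, Theta 0.722, Gamma 1.124, Zeta 2.401, Epsilon 2.784, Eta 2.215.
Rounding down gives 4, 0, 3, 0, 1, 2, 2, 2 = 14 seats, so the divisor must be adjusted.
With modified divisor 2700: modified quotas Beta 5.035, Delta 1.137, Alpha 4.645, Theta 0.892, Gamma 1.389, Zeta 2.967, Epsilon 3.440, Eta 2.737.
Rounding down: Beta 5, Delta 1, Alpha 4, Theta 0, Gamma 1, Zeta 2, Epsilon 3, Eta 2 (total 18).
Beta receives 5.

5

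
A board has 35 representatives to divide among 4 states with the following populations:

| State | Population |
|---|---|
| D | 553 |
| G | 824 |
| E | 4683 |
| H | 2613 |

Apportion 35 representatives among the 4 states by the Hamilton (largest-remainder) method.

D=2, G=3, E=19, H=11

Total 8673; standard divisor 8673/35 ≈ 247.8.
Standard quotas: D 2.232, G 3.325, E 18.898, H 10.545.
Lower quotas: D 2, G 3, E 18, H 10 (sum 33, leaving 2 seats).
Remainders in descending order: E 0.898, H 0.545, G 0.325, D 0.232.
Largest remainders: E, H receive the extra seats.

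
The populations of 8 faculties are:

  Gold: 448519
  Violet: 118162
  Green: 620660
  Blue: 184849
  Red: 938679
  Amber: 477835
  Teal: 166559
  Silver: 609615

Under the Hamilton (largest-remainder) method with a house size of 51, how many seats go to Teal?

Total 3564878; standard divisor 3564878/51 ≈ 69899.569.
Standard quotas: Gold 6.4166, Violet 1.6905, Green 8.8793, Blue 2.6445, Red 13.4290, Amber 6.8360, Teal 2.3828, Silver 8.7213.
Lower quotas: Gold 6, Violet 1, Green 8, Blue 2, Red 13, Amber 6, Teal 2, Silver 8 (sum 46, leaving 5 seats).
Remainders in descending order: Green 0.8793, Amber 0.8360, Silver 0.7213, Violet 0.6905, Blue 0.6445, Red 0.4290, Gold 0.4166, Teal 0.3828.
The surplus seats go to Green, Amber, Silver, Violet, Blue.
Teal receives 2.

2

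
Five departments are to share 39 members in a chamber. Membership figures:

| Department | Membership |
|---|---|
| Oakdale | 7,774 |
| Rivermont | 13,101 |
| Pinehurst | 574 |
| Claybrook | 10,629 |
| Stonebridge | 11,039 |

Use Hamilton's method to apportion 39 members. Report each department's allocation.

Total 43117; standard divisor 43117/39 ≈ 1105.564.
Standard quotas: Oakdale 7.0317, Rivermont 11.8501, Pinehurst 0.5192, Claybrook 9.6141, Stonebridge 9.9849.
Lower quotas: Oakdale 7, Rivermont 11, Pinehurst 0, Claybrook 9, Stonebridge 9 (sum 36, leaving 3 seats).
Remainders in descending order: Stonebridge 0.9849, Rivermont 0.8501, Claybrook 0.6141, Pinehurst 0.5192, Oakdale 0.0317.
The surplus seats go to Stonebridge, Rivermont, Claybrook.

Oakdale: 7, Rivermont: 12, Pinehurst: 0, Claybrook: 10, Stonebridge: 10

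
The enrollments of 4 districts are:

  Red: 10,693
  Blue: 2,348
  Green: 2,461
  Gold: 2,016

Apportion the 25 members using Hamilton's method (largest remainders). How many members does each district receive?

Total 17518; standard divisor 17518/25 ≈ 700.72.
Standard quotas: Red 15.2600, Blue 3.3508, Green 3.5121, Gold 2.8770.
Lower quotas: Red 15, Blue 3, Green 3, Gold 2 (sum 23, leaving 2 seats).
Remainders in descending order: Gold 0.8770, Green 0.5121, Blue 0.3508, Red 0.2600.
Largest remainders: Gold, Green receive the extra seats.

Red 15, Blue 3, Green 4, Gold 3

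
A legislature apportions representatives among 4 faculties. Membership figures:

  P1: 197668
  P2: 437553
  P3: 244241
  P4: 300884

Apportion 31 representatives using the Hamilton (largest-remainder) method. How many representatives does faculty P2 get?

Standard divisor: 1180346 ÷ 31 ≈ 38075.677.
Standard quotas: P1 5.1915, P2 11.4917, P3 6.4146, P4 7.9023.
Lower quotas: P1 5, P2 11, P3 6, P4 7 (sum 29, leaving 2 seats).
Remainders in descending order: P4 0.9023, P2 0.4917, P3 0.4146, P1 0.1915.
The surplus seats go to P4, P2.
P2 receives 12.

12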